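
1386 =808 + 578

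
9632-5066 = 4566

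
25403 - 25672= - 269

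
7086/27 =2362/9 =262.44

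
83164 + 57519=140683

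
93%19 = 17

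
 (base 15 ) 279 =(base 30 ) io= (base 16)234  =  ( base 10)564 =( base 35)g4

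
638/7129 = 638/7129 =0.09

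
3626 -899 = 2727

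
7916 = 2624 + 5292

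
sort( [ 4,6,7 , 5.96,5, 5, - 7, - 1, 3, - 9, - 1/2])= [ - 9, - 7, - 1,-1/2,3,  4, 5,5, 5.96, 6,  7 ]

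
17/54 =17/54 = 0.31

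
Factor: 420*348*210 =30693600= 2^5  *3^3*5^2 * 7^2 * 29^1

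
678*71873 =48729894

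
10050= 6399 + 3651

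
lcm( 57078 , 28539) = 57078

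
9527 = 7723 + 1804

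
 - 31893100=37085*(-860 )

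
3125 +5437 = 8562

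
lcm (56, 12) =168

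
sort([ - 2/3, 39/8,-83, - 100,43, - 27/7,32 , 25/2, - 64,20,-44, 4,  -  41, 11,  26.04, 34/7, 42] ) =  [ - 100, - 83, - 64,- 44, - 41 , - 27/7, - 2/3,4, 34/7,  39/8,11,25/2, 20, 26.04, 32, 42,43 ]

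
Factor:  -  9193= - 29^1  *317^1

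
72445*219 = 15865455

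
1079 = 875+204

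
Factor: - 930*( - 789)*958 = 2^2*3^2 * 5^1* 31^1* 263^1*479^1 = 702951660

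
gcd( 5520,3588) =276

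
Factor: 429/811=3^1*11^1*13^1*811^( - 1 )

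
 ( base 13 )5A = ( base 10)75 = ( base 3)2210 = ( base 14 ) 55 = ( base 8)113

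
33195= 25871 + 7324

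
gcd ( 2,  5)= 1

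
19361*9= 174249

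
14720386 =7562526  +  7157860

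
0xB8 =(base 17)AE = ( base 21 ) 8G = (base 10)184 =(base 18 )A4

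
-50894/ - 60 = 25447/30 = 848.23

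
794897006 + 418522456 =1213419462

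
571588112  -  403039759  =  168548353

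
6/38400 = 1/6400 =0.00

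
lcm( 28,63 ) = 252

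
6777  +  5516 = 12293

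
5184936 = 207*25048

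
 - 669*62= -41478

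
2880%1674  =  1206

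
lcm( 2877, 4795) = 14385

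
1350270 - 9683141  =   - 8332871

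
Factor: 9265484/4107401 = 2^2*19^(-1) * 216179^( - 1 )*2316371^1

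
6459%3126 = 207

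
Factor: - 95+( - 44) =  - 139^1 = - 139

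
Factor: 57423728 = 2^4*1553^1 * 2311^1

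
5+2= 7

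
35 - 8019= - 7984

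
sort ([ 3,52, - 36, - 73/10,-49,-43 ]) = [ -49, - 43,-36, - 73/10,3 , 52 ]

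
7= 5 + 2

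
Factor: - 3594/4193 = -6/7 = - 2^1*3^1*7^ (-1 ) 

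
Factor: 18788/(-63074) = -14/47 = - 2^1*7^1*47^( - 1)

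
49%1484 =49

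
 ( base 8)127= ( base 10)87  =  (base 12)73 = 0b1010111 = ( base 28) 33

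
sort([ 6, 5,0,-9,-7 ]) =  [ - 9, - 7,0, 5,6]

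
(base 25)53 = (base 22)5i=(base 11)107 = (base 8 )200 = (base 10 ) 128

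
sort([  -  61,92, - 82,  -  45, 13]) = [ - 82, - 61, - 45,  13 , 92 ] 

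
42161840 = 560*75289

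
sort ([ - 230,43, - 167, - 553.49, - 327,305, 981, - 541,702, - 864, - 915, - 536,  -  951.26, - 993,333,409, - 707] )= [ - 993, - 951.26, - 915, - 864, - 707 , - 553.49,-541 , - 536, - 327, - 230, - 167, 43,305 , 333,409,702,  981 ] 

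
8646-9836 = -1190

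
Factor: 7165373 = 59^1 * 121447^1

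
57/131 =57/131=0.44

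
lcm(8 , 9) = 72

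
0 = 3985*0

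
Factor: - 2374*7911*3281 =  - 61619522634 = - 2^1*3^3 * 17^1*193^1*293^1*1187^1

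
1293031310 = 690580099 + 602451211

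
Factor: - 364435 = -5^1*23^1 *3169^1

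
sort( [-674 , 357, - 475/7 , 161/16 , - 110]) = [ - 674, - 110,-475/7,161/16,357 ]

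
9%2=1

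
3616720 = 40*90418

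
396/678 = 66/113 = 0.58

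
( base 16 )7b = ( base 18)6f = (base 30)43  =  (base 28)4B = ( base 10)123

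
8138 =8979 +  - 841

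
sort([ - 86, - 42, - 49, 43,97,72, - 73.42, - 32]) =[- 86, - 73.42, - 49, - 42, - 32,43,72,97]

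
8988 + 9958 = 18946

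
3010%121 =106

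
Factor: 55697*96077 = 5351200669 = 29^1*3313^1*55697^1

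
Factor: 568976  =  2^4*43^1* 827^1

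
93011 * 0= 0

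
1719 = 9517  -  7798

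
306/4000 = 153/2000 = 0.08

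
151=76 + 75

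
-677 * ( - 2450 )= 1658650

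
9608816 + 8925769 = 18534585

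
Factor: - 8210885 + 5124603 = - 2^1 * 17^1*43^1*2111^1 = - 3086282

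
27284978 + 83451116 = 110736094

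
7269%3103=1063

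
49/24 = 2 + 1/24 = 2.04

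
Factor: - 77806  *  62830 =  - 2^2*5^1*61^1 *103^1*38903^1 = - 4888550980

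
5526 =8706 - 3180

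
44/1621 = 44/1621=0.03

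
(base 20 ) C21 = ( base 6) 34225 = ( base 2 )1001011101001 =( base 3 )20122022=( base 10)4841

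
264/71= 264/71 = 3.72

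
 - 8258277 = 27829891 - 36088168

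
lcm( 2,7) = 14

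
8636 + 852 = 9488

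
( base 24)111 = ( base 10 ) 601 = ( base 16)259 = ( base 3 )211021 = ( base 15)2A1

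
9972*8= 79776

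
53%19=15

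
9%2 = 1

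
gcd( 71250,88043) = 1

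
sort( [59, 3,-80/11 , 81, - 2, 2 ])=[ - 80/11, - 2,2, 3, 59, 81] 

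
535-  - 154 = 689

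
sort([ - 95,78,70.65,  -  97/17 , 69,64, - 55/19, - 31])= [ - 95, - 31, - 97/17,- 55/19, 64,  69,70.65, 78 ] 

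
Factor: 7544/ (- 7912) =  - 41^1*43^( - 1) = -41/43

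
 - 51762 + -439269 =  - 491031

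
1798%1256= 542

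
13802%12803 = 999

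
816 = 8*102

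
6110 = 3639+2471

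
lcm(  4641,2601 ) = 236691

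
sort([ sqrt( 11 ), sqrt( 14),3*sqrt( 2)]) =[ sqrt( 11 ),sqrt( 14 ),3*sqrt( 2)]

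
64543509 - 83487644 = -18944135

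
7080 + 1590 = 8670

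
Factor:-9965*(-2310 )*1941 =2^1*3^2 * 5^2*7^1* 11^1 * 647^1*1993^1  =  44680170150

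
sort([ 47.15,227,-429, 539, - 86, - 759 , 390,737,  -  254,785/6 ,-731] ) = [ - 759,-731, - 429, - 254  , - 86, 47.15,785/6, 227, 390,539 , 737] 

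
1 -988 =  - 987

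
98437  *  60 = 5906220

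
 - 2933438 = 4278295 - 7211733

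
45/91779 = 15/30593 = 0.00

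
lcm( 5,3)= 15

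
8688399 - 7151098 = 1537301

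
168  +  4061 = 4229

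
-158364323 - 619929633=- 778293956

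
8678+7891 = 16569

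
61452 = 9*6828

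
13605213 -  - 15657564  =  29262777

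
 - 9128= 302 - 9430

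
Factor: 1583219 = 11^1*163^1*883^1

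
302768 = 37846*8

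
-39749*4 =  - 158996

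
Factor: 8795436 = 2^2*3^1* 13^2*4337^1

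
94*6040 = 567760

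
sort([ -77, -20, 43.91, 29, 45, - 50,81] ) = [ - 77,-50,-20, 29, 43.91,45, 81] 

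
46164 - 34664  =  11500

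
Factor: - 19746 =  - 2^1*3^2*1097^1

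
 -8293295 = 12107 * ( - 685 )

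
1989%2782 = 1989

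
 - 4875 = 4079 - 8954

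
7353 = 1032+6321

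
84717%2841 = 2328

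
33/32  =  33/32 = 1.03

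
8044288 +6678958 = 14723246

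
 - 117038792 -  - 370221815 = 253183023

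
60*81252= 4875120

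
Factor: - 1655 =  - 5^1*331^1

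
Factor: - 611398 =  - 2^1*107^1*2857^1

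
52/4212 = 1/81 = 0.01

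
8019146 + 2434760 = 10453906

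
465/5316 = 155/1772=0.09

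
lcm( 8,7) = 56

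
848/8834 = 424/4417 = 0.10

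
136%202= 136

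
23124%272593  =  23124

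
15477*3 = 46431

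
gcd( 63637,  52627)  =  1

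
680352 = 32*21261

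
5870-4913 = 957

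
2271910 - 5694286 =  - 3422376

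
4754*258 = 1226532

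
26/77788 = 13/38894 = 0.00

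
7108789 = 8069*881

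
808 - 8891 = -8083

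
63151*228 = 14398428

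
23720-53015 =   -  29295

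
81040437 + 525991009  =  607031446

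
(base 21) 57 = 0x70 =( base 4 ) 1300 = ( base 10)112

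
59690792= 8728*6839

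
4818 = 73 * 66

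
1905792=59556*32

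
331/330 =1 + 1/330 = 1.00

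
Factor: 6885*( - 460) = - 2^2 * 3^4*5^2*17^1*23^1=-3167100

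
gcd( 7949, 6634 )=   1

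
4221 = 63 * 67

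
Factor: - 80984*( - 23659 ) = 1916000456 = 2^3*  53^1*59^1*191^1 * 401^1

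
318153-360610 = -42457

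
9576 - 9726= -150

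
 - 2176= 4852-7028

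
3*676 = 2028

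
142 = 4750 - 4608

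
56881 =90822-33941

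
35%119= 35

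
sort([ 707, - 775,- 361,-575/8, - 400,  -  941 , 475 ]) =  [ - 941,  -  775, - 400,  -  361,  -  575/8, 475,707 ] 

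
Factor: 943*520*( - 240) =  - 117686400 = -  2^7*3^1 * 5^2*13^1*23^1*41^1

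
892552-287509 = 605043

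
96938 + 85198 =182136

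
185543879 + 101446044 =286989923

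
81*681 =55161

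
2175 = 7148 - 4973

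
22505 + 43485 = 65990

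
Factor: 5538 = 2^1*3^1*13^1*71^1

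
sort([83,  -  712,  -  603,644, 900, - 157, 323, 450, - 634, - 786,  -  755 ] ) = [  -  786, - 755, - 712, - 634,  -  603,  -  157, 83, 323,450,644,900]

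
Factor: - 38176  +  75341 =5^1*7433^1 = 37165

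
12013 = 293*41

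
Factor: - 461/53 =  - 53^( - 1 ) * 461^1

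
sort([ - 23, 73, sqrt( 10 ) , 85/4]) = [ - 23,sqrt( 10),  85/4, 73 ]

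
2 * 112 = 224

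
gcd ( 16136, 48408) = 16136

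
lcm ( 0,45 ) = 0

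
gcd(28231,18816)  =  7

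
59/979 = 59/979 = 0.06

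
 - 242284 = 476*( - 509) 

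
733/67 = 10+63/67 =10.94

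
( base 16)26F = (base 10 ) 623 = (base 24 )11N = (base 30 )kn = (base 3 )212002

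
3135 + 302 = 3437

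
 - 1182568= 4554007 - 5736575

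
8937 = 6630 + 2307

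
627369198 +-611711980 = 15657218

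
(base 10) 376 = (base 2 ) 101111000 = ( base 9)457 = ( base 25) f1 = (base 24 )fg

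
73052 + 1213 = 74265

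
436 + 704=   1140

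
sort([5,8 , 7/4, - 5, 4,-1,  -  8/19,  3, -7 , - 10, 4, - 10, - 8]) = [ - 10, - 10  , - 8,  -  7, - 5, -1,-8/19,7/4, 3, 4, 4,  5,8 ]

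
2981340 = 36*82815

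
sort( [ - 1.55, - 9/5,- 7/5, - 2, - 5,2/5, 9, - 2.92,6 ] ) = [ - 5,  -  2.92,-2 , - 9/5, - 1.55, - 7/5, 2/5, 6, 9]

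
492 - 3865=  - 3373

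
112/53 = 2+6/53  =  2.11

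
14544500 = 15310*950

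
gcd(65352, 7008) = 24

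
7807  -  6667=1140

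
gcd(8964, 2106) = 54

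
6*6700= 40200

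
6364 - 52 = 6312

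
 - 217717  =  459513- 677230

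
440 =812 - 372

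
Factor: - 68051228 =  - 2^2*7^1 *71^1 * 34231^1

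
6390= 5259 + 1131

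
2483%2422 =61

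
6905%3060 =785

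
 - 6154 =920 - 7074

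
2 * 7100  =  14200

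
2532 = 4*633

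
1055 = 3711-2656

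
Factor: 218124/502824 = 249/574 = 2^ ( - 1) * 3^1* 7^( - 1 )*41^( - 1 )*83^1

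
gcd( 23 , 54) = 1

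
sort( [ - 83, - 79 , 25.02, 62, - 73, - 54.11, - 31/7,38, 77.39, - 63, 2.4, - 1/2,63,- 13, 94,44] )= [-83, - 79, - 73, - 63, - 54.11, - 13  ,-31/7 , - 1/2,2.4,25.02,38 , 44, 62,63, 77.39,  94] 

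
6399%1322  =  1111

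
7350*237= 1741950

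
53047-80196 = - 27149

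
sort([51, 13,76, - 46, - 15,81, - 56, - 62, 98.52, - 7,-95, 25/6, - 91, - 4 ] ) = [  -  95, - 91, - 62 , - 56, - 46, - 15, - 7, - 4, 25/6,  13,  51, 76, 81, 98.52 ]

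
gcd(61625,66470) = 85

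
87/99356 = 87/99356 = 0.00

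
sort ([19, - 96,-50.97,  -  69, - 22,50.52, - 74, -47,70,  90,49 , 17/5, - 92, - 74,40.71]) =[  -  96,-92 ,  -  74, - 74, - 69,  -  50.97,-47, - 22, 17/5 , 19,40.71,49,50.52,70,90 ] 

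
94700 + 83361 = 178061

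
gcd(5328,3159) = 9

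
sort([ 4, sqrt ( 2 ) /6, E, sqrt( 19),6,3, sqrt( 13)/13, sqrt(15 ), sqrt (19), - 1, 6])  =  [-1, sqrt( 2)/6, sqrt(13 ) /13, E,  3 , sqrt( 15 ), 4, sqrt ( 19 ), sqrt( 19),6,6] 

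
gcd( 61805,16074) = 47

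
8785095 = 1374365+7410730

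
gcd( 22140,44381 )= 1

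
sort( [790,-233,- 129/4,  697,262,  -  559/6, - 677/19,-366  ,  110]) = [ - 366,  -  233, - 559/6,-677/19, - 129/4,110,262, 697 , 790 ] 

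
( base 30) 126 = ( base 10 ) 966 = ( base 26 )1b4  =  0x3c6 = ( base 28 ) 16e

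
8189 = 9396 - 1207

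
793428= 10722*74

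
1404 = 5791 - 4387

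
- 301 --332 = 31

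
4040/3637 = 4040/3637 =1.11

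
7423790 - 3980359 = 3443431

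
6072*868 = 5270496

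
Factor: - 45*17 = - 3^2 * 5^1*17^1 = - 765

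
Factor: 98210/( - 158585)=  - 122/197  =  -  2^1*61^1 * 197^ ( - 1) 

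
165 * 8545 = 1409925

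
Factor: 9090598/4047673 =2^1*7^( - 1)*11^1 * 223^( - 1 ) *359^1*1151^1*2593^(-1 ) 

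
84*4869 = 408996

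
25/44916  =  25/44916 = 0.00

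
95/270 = 19/54 = 0.35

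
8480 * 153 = 1297440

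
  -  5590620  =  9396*(-595 )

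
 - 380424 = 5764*( - 66)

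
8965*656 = 5881040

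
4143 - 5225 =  - 1082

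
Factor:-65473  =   - 233^1*281^1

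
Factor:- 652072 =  - 2^3 * 81509^1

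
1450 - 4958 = - 3508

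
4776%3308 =1468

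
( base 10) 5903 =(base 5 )142103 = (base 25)9B3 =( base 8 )13417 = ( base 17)1374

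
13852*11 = 152372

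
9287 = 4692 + 4595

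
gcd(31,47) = 1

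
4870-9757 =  - 4887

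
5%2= 1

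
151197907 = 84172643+67025264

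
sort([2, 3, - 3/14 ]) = [ - 3/14,2  ,  3 ]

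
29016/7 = 29016/7 = 4145.14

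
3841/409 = 9 + 160/409 = 9.39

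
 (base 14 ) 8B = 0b1111011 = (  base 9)146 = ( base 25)4N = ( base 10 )123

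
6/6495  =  2/2165= 0.00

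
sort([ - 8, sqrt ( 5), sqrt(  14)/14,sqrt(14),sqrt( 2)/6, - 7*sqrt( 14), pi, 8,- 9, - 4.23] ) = [- 7 * sqrt(14 ), - 9, - 8, - 4.23, sqrt( 2)/6, sqrt ( 14)/14, sqrt(5),pi, sqrt(14), 8]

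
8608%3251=2106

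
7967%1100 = 267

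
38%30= 8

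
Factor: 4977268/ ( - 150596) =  - 167^1*7451^1*37649^( - 1 ) = - 1244317/37649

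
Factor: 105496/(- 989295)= - 2^3 * 3^( - 1)*5^( - 1)*101^( - 1)*653^( - 1)*13187^1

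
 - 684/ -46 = 342/23 = 14.87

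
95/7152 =95/7152=0.01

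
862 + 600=1462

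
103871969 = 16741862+87130107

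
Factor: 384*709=272256= 2^7*3^1*709^1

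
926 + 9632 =10558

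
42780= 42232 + 548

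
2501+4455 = 6956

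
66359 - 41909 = 24450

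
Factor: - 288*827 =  - 2^5 * 3^2*827^1 = -238176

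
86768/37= 2345 + 3/37  =  2345.08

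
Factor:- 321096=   -  2^3*3^1 * 17^1 * 787^1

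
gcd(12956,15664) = 4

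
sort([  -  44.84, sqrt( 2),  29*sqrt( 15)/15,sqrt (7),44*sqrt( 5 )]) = [  -  44.84,sqrt( 2),sqrt( 7) , 29*sqrt (15) /15,44*sqrt(5)]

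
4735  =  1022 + 3713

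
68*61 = 4148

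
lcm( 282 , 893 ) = 5358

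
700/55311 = 700/55311 = 0.01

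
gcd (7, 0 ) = 7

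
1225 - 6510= -5285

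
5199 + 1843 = 7042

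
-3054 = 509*( - 6)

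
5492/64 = 1373/16 = 85.81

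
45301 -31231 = 14070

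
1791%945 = 846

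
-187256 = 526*(- 356) 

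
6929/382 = 6929/382 = 18.14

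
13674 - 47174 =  -33500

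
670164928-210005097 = 460159831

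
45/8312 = 45/8312 = 0.01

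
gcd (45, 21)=3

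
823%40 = 23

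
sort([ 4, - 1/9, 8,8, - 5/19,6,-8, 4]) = [ - 8, - 5/19 , - 1/9,  4, 4,6, 8,8 ] 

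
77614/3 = 77614/3 =25871.33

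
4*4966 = 19864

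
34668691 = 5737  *6043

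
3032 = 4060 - 1028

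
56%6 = 2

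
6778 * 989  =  6703442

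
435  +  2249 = 2684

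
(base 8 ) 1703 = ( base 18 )2h9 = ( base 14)4CB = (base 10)963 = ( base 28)16b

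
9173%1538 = 1483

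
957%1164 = 957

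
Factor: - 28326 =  - 2^1*3^1*4721^1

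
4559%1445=224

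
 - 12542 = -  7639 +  - 4903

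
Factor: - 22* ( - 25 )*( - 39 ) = -21450 =- 2^1*3^1 * 5^2*11^1*13^1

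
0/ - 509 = 0/1 = -  0.00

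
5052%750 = 552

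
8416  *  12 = 100992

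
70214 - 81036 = - 10822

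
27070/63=429 + 43/63 = 429.68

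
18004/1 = 18004 =18004.00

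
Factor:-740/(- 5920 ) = 2^(-3 ) =1/8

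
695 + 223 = 918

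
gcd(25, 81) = 1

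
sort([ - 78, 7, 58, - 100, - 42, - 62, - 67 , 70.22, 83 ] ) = [ - 100,- 78 ,  -  67, - 62 , - 42,7,58,70.22, 83]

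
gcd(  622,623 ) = 1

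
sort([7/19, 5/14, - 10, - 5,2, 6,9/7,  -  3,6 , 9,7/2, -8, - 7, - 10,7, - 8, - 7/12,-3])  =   [ - 10, - 10, - 8, - 8, - 7, - 5, - 3,- 3, - 7/12,5/14, 7/19,9/7, 2,7/2 , 6,6,7, 9 ]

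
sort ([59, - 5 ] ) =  [ - 5,  59] 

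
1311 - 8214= - 6903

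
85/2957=85/2957 =0.03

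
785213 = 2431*323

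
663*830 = 550290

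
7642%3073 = 1496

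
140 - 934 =  -  794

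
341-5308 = -4967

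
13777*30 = 413310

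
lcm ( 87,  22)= 1914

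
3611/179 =3611/179 = 20.17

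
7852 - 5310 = 2542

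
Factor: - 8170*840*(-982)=6739269600 = 2^5*3^1*5^2*7^1  *19^1*43^1*491^1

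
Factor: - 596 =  - 2^2*149^1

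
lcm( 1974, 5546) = 116466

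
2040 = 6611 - 4571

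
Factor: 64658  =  2^1*11^1*2939^1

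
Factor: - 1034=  - 2^1*11^1*47^1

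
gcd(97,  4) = 1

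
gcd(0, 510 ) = 510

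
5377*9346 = 50253442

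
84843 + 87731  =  172574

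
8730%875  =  855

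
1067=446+621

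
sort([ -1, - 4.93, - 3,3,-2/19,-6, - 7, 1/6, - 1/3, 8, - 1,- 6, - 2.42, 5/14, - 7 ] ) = [ - 7,  -  7, - 6, - 6, - 4.93 , - 3, - 2.42, - 1 , - 1, - 1/3, - 2/19, 1/6,5/14, 3, 8] 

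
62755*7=439285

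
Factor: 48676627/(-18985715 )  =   - 5^(-1 )*7^( - 1)*17^1*359^( - 1)*1511^(-1 )*2863331^1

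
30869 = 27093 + 3776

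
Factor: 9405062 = 2^1*53^1 * 83^1*1069^1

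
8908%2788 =544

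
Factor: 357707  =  7^1* 137^1*373^1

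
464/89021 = 464/89021= 0.01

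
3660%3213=447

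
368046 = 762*483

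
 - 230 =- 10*23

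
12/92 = 3/23= 0.13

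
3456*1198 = 4140288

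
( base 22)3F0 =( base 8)3366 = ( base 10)1782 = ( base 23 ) 38B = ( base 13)A71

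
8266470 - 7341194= 925276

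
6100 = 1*6100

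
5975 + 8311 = 14286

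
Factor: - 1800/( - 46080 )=2^( - 7)*5^1 = 5/128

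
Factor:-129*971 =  - 125259=- 3^1*43^1*971^1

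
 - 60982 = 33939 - 94921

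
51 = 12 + 39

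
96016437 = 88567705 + 7448732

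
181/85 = 181/85 = 2.13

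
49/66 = 49/66 = 0.74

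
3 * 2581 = 7743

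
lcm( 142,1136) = 1136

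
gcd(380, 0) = 380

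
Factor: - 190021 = -13^1*47^1*311^1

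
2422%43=14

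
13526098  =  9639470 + 3886628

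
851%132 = 59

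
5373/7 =767+4/7 = 767.57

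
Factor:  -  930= - 2^1*3^1*5^1*31^1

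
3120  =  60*52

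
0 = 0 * 1905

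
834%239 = 117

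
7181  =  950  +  6231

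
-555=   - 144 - 411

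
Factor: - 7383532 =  - 2^2*13^1*141991^1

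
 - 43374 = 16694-60068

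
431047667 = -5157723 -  - 436205390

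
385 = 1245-860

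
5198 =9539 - 4341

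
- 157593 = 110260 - 267853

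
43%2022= 43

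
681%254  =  173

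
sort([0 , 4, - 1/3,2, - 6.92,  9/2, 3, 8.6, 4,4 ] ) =[ - 6.92, - 1/3  ,  0,2,3, 4 , 4,4, 9/2,8.6] 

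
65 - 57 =8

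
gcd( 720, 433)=1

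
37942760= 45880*827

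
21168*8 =169344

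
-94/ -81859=94/81859 = 0.00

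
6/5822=3/2911 = 0.00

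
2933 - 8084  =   - 5151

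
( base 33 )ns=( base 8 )1423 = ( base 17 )2c5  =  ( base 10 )787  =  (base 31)pc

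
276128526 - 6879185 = 269249341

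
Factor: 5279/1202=2^( - 1 ) * 601^(-1)*5279^1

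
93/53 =1 + 40/53 =1.75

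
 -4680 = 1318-5998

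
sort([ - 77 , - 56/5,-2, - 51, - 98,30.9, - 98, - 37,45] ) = [  -  98, - 98, - 77, - 51, - 37, - 56/5,-2, 30.9, 45]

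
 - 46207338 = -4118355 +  - 42088983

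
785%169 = 109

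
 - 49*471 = - 23079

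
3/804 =1/268 = 0.00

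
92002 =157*586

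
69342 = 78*889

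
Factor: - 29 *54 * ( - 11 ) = 17226 = 2^1 * 3^3*11^1*29^1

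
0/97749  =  0  =  0.00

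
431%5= 1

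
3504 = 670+2834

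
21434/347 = 21434/347 = 61.77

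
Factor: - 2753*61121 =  - 168266113 = - 2753^1 * 61121^1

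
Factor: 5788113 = 3^1 *137^1 * 14083^1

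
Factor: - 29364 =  - 2^2*3^1*2447^1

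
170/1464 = 85/732 = 0.12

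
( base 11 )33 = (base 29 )17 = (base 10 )36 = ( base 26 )1A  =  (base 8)44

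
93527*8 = 748216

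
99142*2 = 198284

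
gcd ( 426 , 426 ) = 426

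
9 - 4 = 5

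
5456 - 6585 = -1129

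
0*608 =0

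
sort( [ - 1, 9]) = [ - 1 , 9]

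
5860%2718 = 424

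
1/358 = 1/358 = 0.00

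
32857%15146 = 2565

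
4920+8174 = 13094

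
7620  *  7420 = 56540400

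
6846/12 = 1141/2 = 570.50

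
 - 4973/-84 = 59 + 17/84 = 59.20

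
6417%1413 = 765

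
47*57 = 2679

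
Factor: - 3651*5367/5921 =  - 3^2*31^(-1)*191^( - 1 ) * 1217^1 * 1789^1 = -19594917/5921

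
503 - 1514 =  - 1011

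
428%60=8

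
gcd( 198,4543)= 11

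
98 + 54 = 152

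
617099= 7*88157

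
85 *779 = 66215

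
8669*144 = 1248336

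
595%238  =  119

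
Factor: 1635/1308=2^( - 2 )*5^1 = 5/4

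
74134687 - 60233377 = 13901310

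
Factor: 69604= 2^2*17401^1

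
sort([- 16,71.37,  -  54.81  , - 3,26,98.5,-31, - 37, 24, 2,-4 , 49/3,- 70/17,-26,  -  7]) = [ - 54.81, - 37, - 31, - 26, - 16, -7 , - 70/17, - 4,-3,2 , 49/3,  24, 26, 71.37,98.5]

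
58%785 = 58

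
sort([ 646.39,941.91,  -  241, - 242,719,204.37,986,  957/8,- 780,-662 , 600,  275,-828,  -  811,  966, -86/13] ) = [-828,-811,-780,  -  662, - 242, - 241, - 86/13, 957/8,204.37,275,  600 , 646.39, 719,941.91,966,986] 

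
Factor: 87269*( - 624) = - 54455856 = -  2^4*3^1*7^2*13^2*137^1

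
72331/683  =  105  +  616/683 = 105.90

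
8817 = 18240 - 9423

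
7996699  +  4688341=12685040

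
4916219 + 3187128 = 8103347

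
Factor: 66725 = 5^2*17^1 * 157^1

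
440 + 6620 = 7060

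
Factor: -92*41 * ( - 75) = 2^2 * 3^1*5^2  *  23^1*41^1 = 282900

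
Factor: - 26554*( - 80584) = 2139827536 = 2^4*7^1* 11^1 * 17^1*71^1 *1439^1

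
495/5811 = 165/1937= 0.09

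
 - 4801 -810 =- 5611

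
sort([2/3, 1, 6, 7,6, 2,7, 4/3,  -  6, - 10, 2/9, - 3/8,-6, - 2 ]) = [ - 10, - 6, - 6, - 2, - 3/8,2/9,2/3,1,4/3, 2, 6, 6,7  ,  7] 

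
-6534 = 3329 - 9863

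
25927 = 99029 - 73102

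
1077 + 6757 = 7834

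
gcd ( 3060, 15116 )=4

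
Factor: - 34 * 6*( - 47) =2^2*3^1*17^1 * 47^1 = 9588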